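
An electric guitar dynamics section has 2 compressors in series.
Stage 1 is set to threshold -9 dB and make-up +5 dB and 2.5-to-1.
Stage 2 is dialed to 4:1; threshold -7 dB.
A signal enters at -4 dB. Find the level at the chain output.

-5.75 dB

Stage 1: overshoot 5 dB → 5/2.5 = 2 dB → -7 dB; +5 dB make-up → -2 dB.
Stage 2: 5 dB above -7 dB, reduced 4:1 to 1.25 dB above → -5.75 dB.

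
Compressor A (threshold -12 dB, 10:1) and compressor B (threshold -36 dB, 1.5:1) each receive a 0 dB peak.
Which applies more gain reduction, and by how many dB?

B, by 1.2 dB

A: GR = 12 − 12/10 = 10.8 dB.
B: GR = 36 − 36/1.5 = 12 dB.
B applies 1.2 dB more gain reduction.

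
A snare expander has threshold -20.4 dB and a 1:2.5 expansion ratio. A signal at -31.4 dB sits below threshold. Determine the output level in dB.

Below threshold, a 1:2.5 expander applies gain = (2.5−1)×(T − x) of attenuation.
(2.5−1) × 11 = 16.5 dB, so output = -31.4 − 16.5 = -47.9 dB.

-47.9 dB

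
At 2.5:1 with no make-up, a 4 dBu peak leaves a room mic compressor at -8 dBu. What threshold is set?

-16 dBu

Let T be the threshold. Output overshoot = (input overshoot)/R, so -8 − T = (4 − T)/2.5.
2.5·(-8 − T) = 4 − T → 1.5·T = -20 − 4 = -24.
T = -24/1.5 = -16 dBu.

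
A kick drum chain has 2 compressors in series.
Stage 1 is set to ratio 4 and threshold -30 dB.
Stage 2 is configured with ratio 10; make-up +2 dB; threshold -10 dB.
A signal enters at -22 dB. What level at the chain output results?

Stage 1: -22 dB is 8 dB over -30 dB; at 4:1 that becomes 2 dB over, giving -28 dB.
Stage 2: -28 dB is at or below the -10 dB threshold — no compression; make-up brings it to -26 dB.

-26 dB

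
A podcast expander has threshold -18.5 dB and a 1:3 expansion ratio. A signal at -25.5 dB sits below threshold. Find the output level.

-39.5 dB

Below threshold, a 1:3 expander applies gain = (3−1)×(T − x) of attenuation.
(3−1) × 7 = 14 dB, so output = -25.5 − 14 = -39.5 dB.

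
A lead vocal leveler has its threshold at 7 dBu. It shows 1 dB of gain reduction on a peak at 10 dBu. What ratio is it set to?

1.5:1

Input overshoot = 10 − 7 = 3 dB.
Output overshoot = 3 − 1 = 2 dB.
Ratio = input overshoot / output overshoot = 3 / 2 = 1.5.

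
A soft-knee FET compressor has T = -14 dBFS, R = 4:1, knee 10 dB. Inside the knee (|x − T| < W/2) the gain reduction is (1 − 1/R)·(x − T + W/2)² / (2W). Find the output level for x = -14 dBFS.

x − T + W/2 = -14 − (-14) + 5 = 5.
GR = (1 − 1/4) × 5² / 20 = 0.75 × 25 / 20 = 0.9375 dB.
Output = -14 − 0.9375 = -14.9375 dBFS.

-14.9375 dBFS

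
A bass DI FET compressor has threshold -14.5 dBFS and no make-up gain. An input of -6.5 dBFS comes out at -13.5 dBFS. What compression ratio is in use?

Input overshoot = -6.5 − (-14.5) = 8 dB; output overshoot = -13.5 − (-14.5) = 1 dB.
Ratio = 8 / 1 = 8.

8:1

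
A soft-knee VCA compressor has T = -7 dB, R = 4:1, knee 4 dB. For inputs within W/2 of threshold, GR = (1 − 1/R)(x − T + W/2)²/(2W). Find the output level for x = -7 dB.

-7.375 dB

x − T + W/2 = -7 − (-7) + 2 = 2.
GR = (1 − 1/4) × 2² / 8 = 0.75 × 4 / 8 = 0.375 dB.
Output = -7 − 0.375 = -7.375 dB.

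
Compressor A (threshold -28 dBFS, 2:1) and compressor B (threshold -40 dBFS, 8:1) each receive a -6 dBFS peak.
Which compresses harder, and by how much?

B, by 18.75 dB

A: GR = 22 − 22/2 = 11 dB.
B: GR = 34 − 34/8 = 29.75 dB.
Difference: 18.75 dB in favour of B.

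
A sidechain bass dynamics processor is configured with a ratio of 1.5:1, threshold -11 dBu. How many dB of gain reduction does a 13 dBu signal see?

8 dB

The signal is 24 dB above threshold.
After 1.5:1 compression the overshoot becomes 24/1.5 = 16 dB.
Gain reduction = 24 − 16 = 8 dB.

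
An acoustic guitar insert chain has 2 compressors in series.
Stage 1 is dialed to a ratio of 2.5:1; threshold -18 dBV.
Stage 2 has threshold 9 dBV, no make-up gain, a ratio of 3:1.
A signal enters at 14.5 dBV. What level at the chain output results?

-5 dBV

Stage 1: 32.5 dB above -18 dBV, reduced 2.5:1 to 13 dB above → -5 dBV.
Stage 2: -5 dBV is at or below the 9 dBV threshold — no compression; output -5 dBV.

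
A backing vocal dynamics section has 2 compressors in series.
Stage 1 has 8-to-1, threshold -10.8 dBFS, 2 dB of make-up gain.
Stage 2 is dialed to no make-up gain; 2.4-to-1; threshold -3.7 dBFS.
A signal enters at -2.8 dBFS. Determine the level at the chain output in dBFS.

-7.8 dBFS

Stage 1: overshoot 8 dB → 8/8 = 1 dB → -9.8 dBFS; +2 dB make-up → -7.8 dBFS.
Stage 2: -7.8 dBFS ≤ -3.7 dBFS, so stage 2 doesn't engage; output -7.8 dBFS.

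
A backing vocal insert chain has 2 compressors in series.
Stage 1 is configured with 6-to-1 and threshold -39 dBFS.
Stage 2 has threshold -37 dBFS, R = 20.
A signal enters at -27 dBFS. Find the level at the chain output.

Stage 1: overshoot 12 dB → 12/6 = 2 dB → -37 dBFS.
Stage 2: -37 dBFS ≤ -37 dBFS, so stage 2 doesn't engage; output -37 dBFS.

-37 dBFS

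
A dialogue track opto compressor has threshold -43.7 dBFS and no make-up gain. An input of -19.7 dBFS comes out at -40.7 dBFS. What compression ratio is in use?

Input overshoot = -19.7 − (-43.7) = 24 dB; output overshoot = -40.7 − (-43.7) = 3 dB.
Ratio = 24 / 3 = 8.

8:1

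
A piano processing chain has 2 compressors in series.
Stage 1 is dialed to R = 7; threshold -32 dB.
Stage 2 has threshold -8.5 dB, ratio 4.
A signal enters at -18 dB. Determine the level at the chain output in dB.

Stage 1: overshoot 14 dB → 14/7 = 2 dB → -30 dB.
Stage 2: -30 dB ≤ -8.5 dB, so stage 2 doesn't engage; output -30 dB.

-30 dB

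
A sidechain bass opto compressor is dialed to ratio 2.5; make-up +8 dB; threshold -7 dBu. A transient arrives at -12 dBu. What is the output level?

-4 dBu

-12 dBu is 5 dB below the -7 dBu threshold, so no gain reduction is applied.
Make-up gain adds 8 dB: -12 + 8 = -4 dBu.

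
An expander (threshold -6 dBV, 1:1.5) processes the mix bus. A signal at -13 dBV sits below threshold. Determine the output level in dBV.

The input is 7 dB below the -6 dBV threshold.
A 1:1.5 expander multiplies undershoot by 1.5: 7 × 1.5 = 10.5 dB below threshold.
Output = -6 − 10.5 = -16.5 dBV.

-16.5 dBV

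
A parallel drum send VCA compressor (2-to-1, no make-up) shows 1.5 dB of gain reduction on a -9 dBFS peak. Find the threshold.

Gain reduction = -9 − (-10.5) = 1.5 dB; output overshoot = GR / (R − 1) = 1.5 / 1 = 1.5 dB.
Threshold = output − output overshoot = -10.5 − 1.5 = -12 dBFS.

-12 dBFS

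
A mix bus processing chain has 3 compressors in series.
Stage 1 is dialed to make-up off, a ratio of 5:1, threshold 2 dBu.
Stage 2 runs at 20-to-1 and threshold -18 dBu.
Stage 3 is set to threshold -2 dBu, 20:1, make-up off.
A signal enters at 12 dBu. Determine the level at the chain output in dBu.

-16.9 dBu

Stage 1: overshoot 10 dB → 10/5 = 2 dB → 4 dBu.
Stage 2: 22 dB above -18 dBu, reduced 20:1 to 1.1 dB above → -16.9 dBu.
Stage 3: -16.9 dBu is at or below the -2 dBu threshold — no compression; output -16.9 dBu.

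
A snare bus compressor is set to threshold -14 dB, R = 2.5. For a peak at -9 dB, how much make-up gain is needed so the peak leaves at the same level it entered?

The peak compresses to -14 + 5/2.5 = -12 dB.
To reach -9 dB requires -9 − (-12) = 3 dB of make-up.

3 dB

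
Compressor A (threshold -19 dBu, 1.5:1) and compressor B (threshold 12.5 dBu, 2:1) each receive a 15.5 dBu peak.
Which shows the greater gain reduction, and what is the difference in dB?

A, by 10 dB

A: GR = 34.5 − 34.5/1.5 = 11.5 dB.
B: GR = 3 − 3/2 = 1.5 dB.
A reduces 10 dB more.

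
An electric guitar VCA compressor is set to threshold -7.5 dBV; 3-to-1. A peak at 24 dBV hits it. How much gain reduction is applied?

21 dB

The signal is 31.5 dB above threshold.
At 3:1, output sits 31.5/3 = 10.5 dB above threshold.
GR = overshoot in − overshoot out = 31.5 − 10.5 = 21 dB.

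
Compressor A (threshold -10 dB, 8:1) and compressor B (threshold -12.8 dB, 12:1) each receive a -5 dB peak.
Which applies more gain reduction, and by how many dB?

B, by 2.775 dB

A: 5 dB over, compressed to 0.625 dB over, so 4.375 dB of GR.
B: 7.8 dB over, compressed to 0.65 dB over, so 7.15 dB of GR.
Difference: 2.775 dB in favour of B.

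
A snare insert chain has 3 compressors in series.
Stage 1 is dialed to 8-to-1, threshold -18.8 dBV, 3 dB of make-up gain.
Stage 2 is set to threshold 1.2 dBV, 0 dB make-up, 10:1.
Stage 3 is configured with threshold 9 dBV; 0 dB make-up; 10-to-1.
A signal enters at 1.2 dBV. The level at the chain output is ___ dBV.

Stage 1: overshoot 20 dB → 20/8 = 2.5 dB → -16.3 dBV; +3 dB make-up → -13.3 dBV.
Stage 2: -13.3 dBV is at or below the 1.2 dBV threshold — no compression; output -13.3 dBV.
Stage 3: -13.3 dBV ≤ 9 dBV, so stage 3 doesn't engage; output -13.3 dBV.

-13.3 dBV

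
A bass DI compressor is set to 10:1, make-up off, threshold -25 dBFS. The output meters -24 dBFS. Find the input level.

-15 dBFS

The compressed level sits -24 − (-25) = 1 dB over threshold.
Undo the ratio: input overshoot = 1 × 10 = 10 dB, giving input = -15 dBFS.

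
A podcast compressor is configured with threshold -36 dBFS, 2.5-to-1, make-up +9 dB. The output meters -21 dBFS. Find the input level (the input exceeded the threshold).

Before make-up, the level was -21 − 9 = -30 dBFS.
The compressed level sits -30 − (-36) = 6 dB over threshold.
Before 2.5:1 compression the overshoot was 6 × 2.5 = 15 dB, so input = -36 + 15 = -21 dBFS.

-21 dBFS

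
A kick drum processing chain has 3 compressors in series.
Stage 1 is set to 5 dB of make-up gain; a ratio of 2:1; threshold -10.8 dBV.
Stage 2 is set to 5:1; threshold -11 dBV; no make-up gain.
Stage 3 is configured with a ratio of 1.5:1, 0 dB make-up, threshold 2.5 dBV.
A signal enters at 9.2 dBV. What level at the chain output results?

Stage 1: overshoot 20 dB → 20/2 = 10 dB → -0.8 dBV; +5 dB make-up → 4.2 dBV.
Stage 2: 15.2 dB above -11 dBV, reduced 5:1 to 3.04 dB above → -7.96 dBV.
Stage 3: -7.96 dBV ≤ 2.5 dBV, so stage 3 doesn't engage; output -7.96 dBV.

-7.96 dBV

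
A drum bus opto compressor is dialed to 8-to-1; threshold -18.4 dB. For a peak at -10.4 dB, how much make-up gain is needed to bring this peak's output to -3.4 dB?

14 dB

Without make-up, output = threshold + overshoot/8 = -18.4 + 1 = -17.4 dB.
Gap to target: 14 dB.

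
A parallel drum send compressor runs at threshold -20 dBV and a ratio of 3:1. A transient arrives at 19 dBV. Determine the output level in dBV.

-7 dBV

The input is 39 dB above the -20 dBV threshold.
3:1 compression reduces that to 39/3 = 13 dB over.
That puts the output at -7 dBV.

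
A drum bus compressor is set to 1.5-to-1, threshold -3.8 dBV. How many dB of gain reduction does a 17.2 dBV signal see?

The signal is 21 dB above threshold.
At 1.5:1, output sits 21/1.5 = 14 dB above threshold.
GR = overshoot in − overshoot out = 21 − 14 = 7 dB.

7 dB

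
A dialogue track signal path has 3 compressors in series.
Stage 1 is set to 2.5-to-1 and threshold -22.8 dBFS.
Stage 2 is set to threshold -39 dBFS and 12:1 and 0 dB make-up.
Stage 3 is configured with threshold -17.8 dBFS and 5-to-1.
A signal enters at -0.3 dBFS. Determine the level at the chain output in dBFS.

-36.9 dBFS

Stage 1: -0.3 dBFS is 22.5 dB over -22.8 dBFS; at 2.5:1 that becomes 9 dB over, giving -13.8 dBFS.
Stage 2: 25.2 dB above -39 dBFS, reduced 12:1 to 2.1 dB above → -36.9 dBFS.
Stage 3: -36.9 dBFS is at or below the -17.8 dBFS threshold — no compression; output -36.9 dBFS.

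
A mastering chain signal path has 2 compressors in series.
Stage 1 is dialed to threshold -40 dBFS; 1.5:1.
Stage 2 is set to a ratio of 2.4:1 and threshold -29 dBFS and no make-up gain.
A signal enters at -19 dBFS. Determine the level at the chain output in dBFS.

Stage 1: -19 dBFS is 21 dB over -40 dBFS; at 1.5:1 that becomes 14 dB over, giving -26 dBFS.
Stage 2: overshoot 3 dB → 3/2.4 = 1.25 dB → -27.75 dBFS.

-27.75 dBFS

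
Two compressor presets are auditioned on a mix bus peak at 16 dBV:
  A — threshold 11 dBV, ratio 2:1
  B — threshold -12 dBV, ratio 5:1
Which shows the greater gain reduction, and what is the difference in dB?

A: overshoot 5 dB → output overshoot 2.5 dB → GR 2.5 dB.
B: overshoot 28 dB → output overshoot 5.6 dB → GR 22.4 dB.
B reduces 19.9 dB more.

B, by 19.9 dB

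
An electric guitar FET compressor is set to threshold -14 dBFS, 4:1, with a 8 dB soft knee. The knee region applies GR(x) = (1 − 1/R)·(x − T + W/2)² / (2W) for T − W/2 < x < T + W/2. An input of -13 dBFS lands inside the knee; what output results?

-14.171875 dBFS

x − T + W/2 = -13 − (-14) + 4 = 5.
GR = (1 − 1/4) × 5² / 16 = 0.75 × 25 / 16 = 1.171875 dB.
Output = -13 − 1.171875 = -14.171875 dBFS.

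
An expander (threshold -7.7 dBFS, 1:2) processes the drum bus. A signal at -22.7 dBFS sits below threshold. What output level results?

-37.7 dBFS

The input is 15 dB below the -7.7 dBFS threshold.
A 1:2 expander multiplies undershoot by 2: 15 × 2 = 30 dB below threshold.
Output = -7.7 − 30 = -37.7 dBFS.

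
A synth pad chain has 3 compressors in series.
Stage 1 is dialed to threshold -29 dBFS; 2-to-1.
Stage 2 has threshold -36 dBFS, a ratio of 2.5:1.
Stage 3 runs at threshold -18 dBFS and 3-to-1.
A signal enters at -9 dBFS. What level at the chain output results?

Stage 1: 20 dB above -29 dBFS, reduced 2:1 to 10 dB above → -19 dBFS.
Stage 2: overshoot 17 dB → 17/2.5 = 6.8 dB → -29.2 dBFS.
Stage 3: -29.2 dBFS is at or below the -18 dBFS threshold — no compression; output -29.2 dBFS.

-29.2 dBFS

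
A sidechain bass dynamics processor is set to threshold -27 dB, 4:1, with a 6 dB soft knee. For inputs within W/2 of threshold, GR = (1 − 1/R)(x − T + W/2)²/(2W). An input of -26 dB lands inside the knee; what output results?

-27 dB

x − T + W/2 = -26 − (-27) + 3 = 4.
GR = (1 − 1/4) × 4² / 12 = 0.75 × 16 / 12 = 1 dB.
Output = -26 − 1 = -27 dB.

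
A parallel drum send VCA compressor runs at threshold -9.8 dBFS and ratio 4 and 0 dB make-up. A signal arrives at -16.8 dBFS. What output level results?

-16.8 dBFS is 7 dB below the -9.8 dBFS threshold, so no gain reduction is applied.
Output = input = -16.8 dBFS.

-16.8 dBFS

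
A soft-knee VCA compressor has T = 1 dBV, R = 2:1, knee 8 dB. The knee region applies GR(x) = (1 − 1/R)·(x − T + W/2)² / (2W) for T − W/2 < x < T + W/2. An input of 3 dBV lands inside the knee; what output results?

1.875 dBV

x − T + W/2 = 3 − 1 + 4 = 6.
GR = (1 − 1/2) × 6² / 16 = 0.5 × 36 / 16 = 1.125 dB.
Output = 3 − 1.125 = 1.875 dBV.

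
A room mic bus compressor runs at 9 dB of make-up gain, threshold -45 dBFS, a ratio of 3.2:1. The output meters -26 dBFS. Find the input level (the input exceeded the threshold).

Stripping the +9 dB make-up gives -35 dBFS at the gain stage.
Post-compression overshoot = -35 − (-45) = 10 dB.
Before 3.2:1 compression the overshoot was 10 × 3.2 = 32 dB, so input = -45 + 32 = -13 dBFS.

-13 dBFS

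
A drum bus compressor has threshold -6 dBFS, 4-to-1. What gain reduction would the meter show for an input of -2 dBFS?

Overshoot = -2 − (-6) = 4 dB.
A 4:1 ratio leaves 1 dB of that excess.
So the signal is attenuated by 4 − 1 = 3 dB.

3 dB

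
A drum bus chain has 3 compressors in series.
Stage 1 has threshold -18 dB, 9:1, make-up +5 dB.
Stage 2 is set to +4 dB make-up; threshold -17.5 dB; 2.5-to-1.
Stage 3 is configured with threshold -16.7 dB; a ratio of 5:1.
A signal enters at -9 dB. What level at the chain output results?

-15.62 dB

Stage 1: -9 dB is 9 dB over -18 dB; at 9:1 that becomes 1 dB over, giving -17 dB; +5 dB make-up → -12 dB.
Stage 2: -12 dB is 5.5 dB over -17.5 dB; at 2.5:1 that becomes 2.2 dB over, giving -15.3 dB; +4 dB make-up → -11.3 dB.
Stage 3: -11.3 dB is 5.4 dB over -16.7 dB; at 5:1 that becomes 1.08 dB over, giving -15.62 dB.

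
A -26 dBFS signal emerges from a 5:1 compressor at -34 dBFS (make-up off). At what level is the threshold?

Let T be the threshold. Output overshoot = (input overshoot)/R, so -34 − T = (-26 − T)/5.
5·(-34 − T) = -26 − T → 4·T = -170 − (-26) = -144.
T = -144/4 = -36 dBFS.

-36 dBFS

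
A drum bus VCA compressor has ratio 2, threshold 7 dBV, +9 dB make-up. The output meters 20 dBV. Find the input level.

Remove make-up: 20 − 9 = 11 dBV.
Post-compression overshoot = 11 − 7 = 4 dB.
Input overshoot = R × output overshoot = 8 dB → input = 7 + 8 = 15 dBV.

15 dBV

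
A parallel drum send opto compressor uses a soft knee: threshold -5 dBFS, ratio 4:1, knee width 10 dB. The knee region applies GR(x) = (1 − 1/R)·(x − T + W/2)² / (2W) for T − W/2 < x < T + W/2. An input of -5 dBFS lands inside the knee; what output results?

x − T + W/2 = -5 − (-5) + 5 = 5.
GR = (1 − 1/4) × 5² / 20 = 0.75 × 25 / 20 = 0.9375 dB.
Output = -5 − 0.9375 = -5.9375 dBFS.

-5.9375 dBFS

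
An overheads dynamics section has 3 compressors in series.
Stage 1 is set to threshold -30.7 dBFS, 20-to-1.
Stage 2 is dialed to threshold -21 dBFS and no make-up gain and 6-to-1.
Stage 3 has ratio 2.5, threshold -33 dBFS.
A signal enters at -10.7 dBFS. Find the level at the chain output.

-31.68 dBFS

Stage 1: overshoot 20 dB → 20/20 = 1 dB → -29.7 dBFS.
Stage 2: -29.7 dBFS is at or below the -21 dBFS threshold — no compression; output -29.7 dBFS.
Stage 3: overshoot 3.3 dB → 3.3/2.5 = 1.32 dB → -31.68 dBFS.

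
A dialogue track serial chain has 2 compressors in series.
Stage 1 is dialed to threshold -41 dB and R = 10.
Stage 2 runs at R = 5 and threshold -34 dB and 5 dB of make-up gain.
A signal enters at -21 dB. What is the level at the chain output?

Stage 1: 20 dB above -41 dB, reduced 10:1 to 2 dB above → -39 dB.
Stage 2: below threshold (-39 ≤ -34); passes unchanged; make-up brings it to -34 dB.

-34 dB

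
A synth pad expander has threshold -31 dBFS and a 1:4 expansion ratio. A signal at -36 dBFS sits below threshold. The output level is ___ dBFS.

-51 dBFS

The input is 5 dB below the -31 dBFS threshold.
A 1:4 expander multiplies undershoot by 4: 5 × 4 = 20 dB below threshold.
Output = -31 − 20 = -51 dBFS.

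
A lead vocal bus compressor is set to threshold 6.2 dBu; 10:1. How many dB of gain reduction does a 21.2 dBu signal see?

13.5 dB

21.2 dBu exceeds the threshold by 15 dB.
At 10:1, output sits 15/10 = 1.5 dB above threshold.
GR = overshoot in − overshoot out = 15 − 1.5 = 13.5 dB.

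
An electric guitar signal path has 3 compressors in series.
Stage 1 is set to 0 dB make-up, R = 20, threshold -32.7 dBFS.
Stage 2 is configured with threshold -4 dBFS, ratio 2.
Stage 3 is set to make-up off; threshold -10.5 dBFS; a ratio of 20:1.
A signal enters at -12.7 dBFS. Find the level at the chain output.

Stage 1: 20 dB above -32.7 dBFS, reduced 20:1 to 1 dB above → -31.7 dBFS.
Stage 2: below threshold (-31.7 ≤ -4); passes unchanged; output -31.7 dBFS.
Stage 3: -31.7 dBFS is at or below the -10.5 dBFS threshold — no compression; output -31.7 dBFS.

-31.7 dBFS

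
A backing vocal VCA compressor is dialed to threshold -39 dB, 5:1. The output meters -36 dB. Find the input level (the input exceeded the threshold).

-24 dB

The compressed level sits -36 − (-39) = 3 dB over threshold.
Undo the ratio: input overshoot = 3 × 5 = 15 dB, giving input = -24 dB.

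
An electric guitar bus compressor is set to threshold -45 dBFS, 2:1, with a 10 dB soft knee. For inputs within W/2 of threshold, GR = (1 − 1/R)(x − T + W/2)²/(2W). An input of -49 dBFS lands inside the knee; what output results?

-49.025 dBFS

x − T + W/2 = -49 − (-45) + 5 = 1.
GR = (1 − 1/2) × 1² / 20 = 0.5 × 1 / 20 = 0.025 dB.
Output = -49 − 0.025 = -49.025 dBFS.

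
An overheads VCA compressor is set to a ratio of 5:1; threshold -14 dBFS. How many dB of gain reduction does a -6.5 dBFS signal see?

6 dB

-6.5 dBFS exceeds the threshold by 7.5 dB.
After 5:1 compression the overshoot becomes 7.5/5 = 1.5 dB.
GR = overshoot in − overshoot out = 7.5 − 1.5 = 6 dB.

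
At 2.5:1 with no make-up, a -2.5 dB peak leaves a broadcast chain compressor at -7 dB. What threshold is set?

Input is 7.5 dB above T (since output overshoot × R = input overshoot: (-7 − T)·2.5 = -2.5 − T gives T = -10 dB).
Check: -10 + (-2.5 − (-10))/2.5 = -10 + 3 = -7 dB. ✓

-10 dB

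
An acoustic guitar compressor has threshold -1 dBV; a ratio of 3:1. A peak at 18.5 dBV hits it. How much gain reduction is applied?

Overshoot = 18.5 − (-1) = 19.5 dB.
A 3:1 ratio leaves 6.5 dB of that excess.
GR = overshoot in − overshoot out = 19.5 − 6.5 = 13 dB.

13 dB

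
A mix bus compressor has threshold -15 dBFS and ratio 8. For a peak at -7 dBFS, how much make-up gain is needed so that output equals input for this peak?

7 dB

Without make-up, output = threshold + overshoot/8 = -15 + 1 = -14 dBFS.
Gap to target: 7 dB.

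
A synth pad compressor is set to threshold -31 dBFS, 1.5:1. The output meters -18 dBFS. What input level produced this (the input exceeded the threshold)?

Post-compression overshoot = -18 − (-31) = 13 dB.
Before 1.5:1 compression the overshoot was 13 × 1.5 = 19.5 dB, so input = -31 + 19.5 = -11.5 dBFS.

-11.5 dBFS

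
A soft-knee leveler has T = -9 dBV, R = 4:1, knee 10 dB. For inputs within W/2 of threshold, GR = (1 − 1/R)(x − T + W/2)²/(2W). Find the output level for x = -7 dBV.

x − T + W/2 = -7 − (-9) + 5 = 7.
GR = (1 − 1/4) × 7² / 20 = 0.75 × 49 / 20 = 1.8375 dB.
Output = -7 − 1.8375 = -8.8375 dBV.

-8.8375 dBV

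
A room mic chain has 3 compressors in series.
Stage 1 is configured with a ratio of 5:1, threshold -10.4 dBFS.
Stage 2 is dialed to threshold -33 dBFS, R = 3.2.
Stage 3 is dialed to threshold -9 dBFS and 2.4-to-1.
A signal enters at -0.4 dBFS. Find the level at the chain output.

-25.3125 dBFS

Stage 1: overshoot 10 dB → 10/5 = 2 dB → -8.4 dBFS.
Stage 2: overshoot 24.6 dB → 24.6/3.2 = 7.6875 dB → -25.3125 dBFS.
Stage 3: -25.3125 dBFS ≤ -9 dBFS, so stage 3 doesn't engage; output -25.3125 dBFS.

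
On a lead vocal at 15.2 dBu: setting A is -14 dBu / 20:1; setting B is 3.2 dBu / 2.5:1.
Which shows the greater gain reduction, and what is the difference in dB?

A: overshoot 29.2 dB → output overshoot 1.46 dB → GR 27.74 dB.
B: overshoot 12 dB → output overshoot 4.8 dB → GR 7.2 dB.
A reduces 20.54 dB more.

A, by 20.54 dB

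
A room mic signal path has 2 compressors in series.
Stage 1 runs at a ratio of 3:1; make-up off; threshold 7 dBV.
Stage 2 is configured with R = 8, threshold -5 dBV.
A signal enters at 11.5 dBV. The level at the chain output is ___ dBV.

Stage 1: 4.5 dB above 7 dBV, reduced 3:1 to 1.5 dB above → 8.5 dBV.
Stage 2: 8.5 dBV is 13.5 dB over -5 dBV; at 8:1 that becomes 1.6875 dB over, giving -3.3125 dBV.

-3.3125 dBV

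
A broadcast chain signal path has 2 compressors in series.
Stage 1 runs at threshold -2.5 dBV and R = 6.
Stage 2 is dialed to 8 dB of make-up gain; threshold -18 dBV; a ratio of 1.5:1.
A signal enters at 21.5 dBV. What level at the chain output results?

3 dBV

Stage 1: 21.5 dBV is 24 dB over -2.5 dBV; at 6:1 that becomes 4 dB over, giving 1.5 dBV.
Stage 2: overshoot 19.5 dB → 19.5/1.5 = 13 dB → -5 dBV; +8 dB make-up → 3 dBV.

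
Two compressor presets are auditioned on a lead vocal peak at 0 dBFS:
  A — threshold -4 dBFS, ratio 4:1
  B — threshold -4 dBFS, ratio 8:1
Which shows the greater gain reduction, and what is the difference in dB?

A: overshoot 4 dB → output overshoot 1 dB → GR 3 dB.
B: overshoot 4 dB → output overshoot 0.5 dB → GR 3.5 dB.
B applies 0.5 dB more gain reduction.

B, by 0.5 dB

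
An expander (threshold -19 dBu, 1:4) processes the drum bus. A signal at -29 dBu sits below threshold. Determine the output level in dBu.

The input is 10 dB below the -19 dBu threshold.
A 1:4 expander multiplies undershoot by 4: 10 × 4 = 40 dB below threshold.
Output = -19 − 40 = -59 dBu.

-59 dBu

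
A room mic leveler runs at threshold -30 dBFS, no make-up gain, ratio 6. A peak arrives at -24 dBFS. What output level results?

-29 dBFS

The input is 6 dB above the -30 dBFS threshold.
At 6:1 the overshoot is divided by 6, leaving 1 dB above threshold.
Output = -30 + 1 = -29 dBFS.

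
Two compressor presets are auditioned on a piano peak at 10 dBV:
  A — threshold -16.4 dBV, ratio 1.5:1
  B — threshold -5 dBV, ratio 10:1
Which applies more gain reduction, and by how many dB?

A: overshoot 26.4 dB → output overshoot 17.6 dB → GR 8.8 dB.
B: overshoot 15 dB → output overshoot 1.5 dB → GR 13.5 dB.
Difference: 4.7 dB in favour of B.

B, by 4.7 dB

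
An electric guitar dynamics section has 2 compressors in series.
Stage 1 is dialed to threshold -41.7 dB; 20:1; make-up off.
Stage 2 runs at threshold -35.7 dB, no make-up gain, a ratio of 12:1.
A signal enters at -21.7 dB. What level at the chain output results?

Stage 1: -21.7 dB is 20 dB over -41.7 dB; at 20:1 that becomes 1 dB over, giving -40.7 dB.
Stage 2: below threshold (-40.7 ≤ -35.7); passes unchanged; output -40.7 dB.

-40.7 dB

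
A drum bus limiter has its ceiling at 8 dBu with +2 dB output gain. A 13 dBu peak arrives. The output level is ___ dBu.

A brickwall limiter is an ∞:1 compressor: any input above the ceiling is clamped to 8 dBu.
Output gain then adds 2 dB: 8 + 2 = 10 dBu.

10 dBu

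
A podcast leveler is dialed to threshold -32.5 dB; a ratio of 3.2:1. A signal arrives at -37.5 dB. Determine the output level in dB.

-37.5 dB is 5 dB below the -32.5 dB threshold, so no gain reduction is applied.
Output = input = -37.5 dB.

-37.5 dB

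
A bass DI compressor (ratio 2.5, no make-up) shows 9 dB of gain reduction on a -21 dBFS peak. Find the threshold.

Input is 15 dB above T (since output overshoot × R = input overshoot: (-30 − T)·2.5 = -21 − T gives T = -36 dBFS).
Check: -36 + (-21 − (-36))/2.5 = -36 + 6 = -30 dBFS. ✓

-36 dBFS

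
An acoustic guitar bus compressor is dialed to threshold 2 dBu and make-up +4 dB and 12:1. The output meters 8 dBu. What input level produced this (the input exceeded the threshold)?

Remove make-up: 8 − 4 = 4 dBu.
The compressed level sits 4 − 2 = 2 dB over threshold.
Input overshoot = R × output overshoot = 24 dB → input = 2 + 24 = 26 dBu.

26 dBu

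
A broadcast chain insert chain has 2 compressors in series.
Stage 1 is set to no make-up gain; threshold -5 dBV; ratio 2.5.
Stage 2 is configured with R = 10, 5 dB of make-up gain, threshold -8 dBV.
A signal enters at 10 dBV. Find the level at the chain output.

Stage 1: 10 dBV is 15 dB over -5 dBV; at 2.5:1 that becomes 6 dB over, giving 1 dBV.
Stage 2: overshoot 9 dB → 9/10 = 0.9 dB → -7.1 dBV; +5 dB make-up → -2.1 dBV.

-2.1 dBV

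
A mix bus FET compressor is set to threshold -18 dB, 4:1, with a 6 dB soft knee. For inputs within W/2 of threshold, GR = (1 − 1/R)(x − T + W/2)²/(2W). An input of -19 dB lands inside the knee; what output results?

-19.25 dB

x − T + W/2 = -19 − (-18) + 3 = 2.
GR = (1 − 1/4) × 2² / 12 = 0.75 × 4 / 12 = 0.25 dB.
Output = -19 − 0.25 = -19.25 dB.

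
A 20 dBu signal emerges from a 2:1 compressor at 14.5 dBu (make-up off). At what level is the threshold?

Gain reduction = 20 − 14.5 = 5.5 dB; output overshoot = GR / (R − 1) = 5.5 / 1 = 5.5 dB.
Threshold = output − output overshoot = 14.5 − 5.5 = 9 dBu.

9 dBu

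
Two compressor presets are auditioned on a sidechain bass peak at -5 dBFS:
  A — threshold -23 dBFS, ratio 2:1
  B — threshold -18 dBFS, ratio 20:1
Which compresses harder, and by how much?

B, by 3.35 dB

A: 18 dB over, compressed to 9 dB over, so 9 dB of GR.
B: 13 dB over, compressed to 0.65 dB over, so 12.35 dB of GR.
Difference: 3.35 dB in favour of B.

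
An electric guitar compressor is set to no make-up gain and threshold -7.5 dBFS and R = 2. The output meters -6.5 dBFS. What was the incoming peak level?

That's 1 dB above the -7.5 dBFS threshold.
Undo the ratio: input overshoot = 1 × 2 = 2 dB, giving input = -5.5 dBFS.

-5.5 dBFS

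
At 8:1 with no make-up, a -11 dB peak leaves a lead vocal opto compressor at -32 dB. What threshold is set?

Let T be the threshold. Output overshoot = (input overshoot)/R, so -32 − T = (-11 − T)/8.
8·(-32 − T) = -11 − T → 7·T = -256 − (-11) = -245.
T = -245/7 = -35 dB.

-35 dB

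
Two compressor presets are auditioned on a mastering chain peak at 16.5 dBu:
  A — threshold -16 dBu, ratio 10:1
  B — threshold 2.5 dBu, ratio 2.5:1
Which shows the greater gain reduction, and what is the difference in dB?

A: overshoot 32.5 dB → output overshoot 3.25 dB → GR 29.25 dB.
B: overshoot 14 dB → output overshoot 5.6 dB → GR 8.4 dB.
A reduces 20.85 dB more.

A, by 20.85 dB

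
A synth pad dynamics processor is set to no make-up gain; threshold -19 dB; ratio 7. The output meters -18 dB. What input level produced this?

Post-compression overshoot = -18 − (-19) = 1 dB.
Undo the ratio: input overshoot = 1 × 7 = 7 dB, giving input = -12 dB.

-12 dB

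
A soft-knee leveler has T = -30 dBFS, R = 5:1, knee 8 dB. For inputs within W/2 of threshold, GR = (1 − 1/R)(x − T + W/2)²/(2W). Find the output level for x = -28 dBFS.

-29.8 dBFS

x − T + W/2 = -28 − (-30) + 4 = 6.
GR = (1 − 1/5) × 6² / 16 = 0.8 × 36 / 16 = 1.8 dB.
Output = -28 − 1.8 = -29.8 dBFS.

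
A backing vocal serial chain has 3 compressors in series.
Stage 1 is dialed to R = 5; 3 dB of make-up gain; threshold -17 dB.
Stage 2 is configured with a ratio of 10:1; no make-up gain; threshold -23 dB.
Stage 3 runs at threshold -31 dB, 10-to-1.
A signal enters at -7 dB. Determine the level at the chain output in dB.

Stage 1: 10 dB above -17 dB, reduced 5:1 to 2 dB above → -15 dB; +3 dB make-up → -12 dB.
Stage 2: overshoot 11 dB → 11/10 = 1.1 dB → -21.9 dB.
Stage 3: 9.1 dB above -31 dB, reduced 10:1 to 0.91 dB above → -30.09 dB.

-30.09 dB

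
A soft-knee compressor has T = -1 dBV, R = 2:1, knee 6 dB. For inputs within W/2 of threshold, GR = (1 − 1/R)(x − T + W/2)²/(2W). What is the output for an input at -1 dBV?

x − T + W/2 = -1 − (-1) + 3 = 3.
GR = (1 − 1/2) × 3² / 12 = 0.5 × 9 / 12 = 0.375 dB.
Output = -1 − 0.375 = -1.375 dBV.

-1.375 dBV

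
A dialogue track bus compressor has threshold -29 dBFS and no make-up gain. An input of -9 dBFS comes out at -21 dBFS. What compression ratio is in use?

2.5:1

Input overshoot = -9 − (-29) = 20 dB; output overshoot = -21 − (-29) = 8 dB.
Ratio = 20 / 8 = 2.5.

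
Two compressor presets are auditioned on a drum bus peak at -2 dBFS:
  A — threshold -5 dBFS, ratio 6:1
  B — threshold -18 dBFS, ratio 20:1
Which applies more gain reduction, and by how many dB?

A: overshoot 3 dB → output overshoot 0.5 dB → GR 2.5 dB.
B: overshoot 16 dB → output overshoot 0.8 dB → GR 15.2 dB.
B reduces 12.7 dB more.

B, by 12.7 dB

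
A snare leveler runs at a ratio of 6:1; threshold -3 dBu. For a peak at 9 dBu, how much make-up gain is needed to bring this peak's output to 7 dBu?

The peak compresses to -3 + 12/6 = -1 dBu.
To reach 7 dBu requires 7 − (-1) = 8 dB of make-up.

8 dB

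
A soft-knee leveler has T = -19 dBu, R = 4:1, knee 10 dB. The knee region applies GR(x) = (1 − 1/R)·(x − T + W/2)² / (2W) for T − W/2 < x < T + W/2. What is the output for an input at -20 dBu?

x − T + W/2 = -20 − (-19) + 5 = 4.
GR = (1 − 1/4) × 4² / 20 = 0.75 × 16 / 20 = 0.6 dB.
Output = -20 − 0.6 = -20.6 dBu.

-20.6 dBu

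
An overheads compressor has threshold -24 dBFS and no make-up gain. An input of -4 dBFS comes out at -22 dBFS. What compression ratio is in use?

10:1

Input overshoot = -4 − (-24) = 20 dB; output overshoot = -22 − (-24) = 2 dB.
Ratio = 20 / 2 = 10.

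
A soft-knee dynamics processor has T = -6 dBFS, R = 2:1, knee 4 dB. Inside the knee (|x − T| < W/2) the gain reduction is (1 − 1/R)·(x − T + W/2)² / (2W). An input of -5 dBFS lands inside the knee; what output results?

x − T + W/2 = -5 − (-6) + 2 = 3.
GR = (1 − 1/2) × 3² / 8 = 0.5 × 9 / 8 = 0.5625 dB.
Output = -5 − 0.5625 = -5.5625 dBFS.

-5.5625 dBFS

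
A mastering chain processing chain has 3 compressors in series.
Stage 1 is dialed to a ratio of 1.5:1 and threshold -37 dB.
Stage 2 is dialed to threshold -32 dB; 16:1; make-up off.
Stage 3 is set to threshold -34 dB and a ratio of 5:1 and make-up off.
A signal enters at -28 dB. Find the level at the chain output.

Stage 1: overshoot 9 dB → 9/1.5 = 6 dB → -31 dB.
Stage 2: -31 dB is 1 dB over -32 dB; at 16:1 that becomes 0.0625 dB over, giving -31.9375 dB.
Stage 3: overshoot 2.0625 dB → 2.0625/5 = 0.4125 dB → -33.5875 dB.

-33.5875 dB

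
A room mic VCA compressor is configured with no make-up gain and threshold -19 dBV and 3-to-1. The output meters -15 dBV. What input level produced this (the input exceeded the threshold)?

Post-compression overshoot = -15 − (-19) = 4 dB.
Input overshoot = R × output overshoot = 12 dB → input = -19 + 12 = -7 dBV.

-7 dBV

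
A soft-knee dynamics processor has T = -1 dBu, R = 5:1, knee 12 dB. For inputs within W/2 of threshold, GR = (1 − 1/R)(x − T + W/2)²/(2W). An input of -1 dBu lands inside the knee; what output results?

x − T + W/2 = -1 − (-1) + 6 = 6.
GR = (1 − 1/5) × 6² / 24 = 0.8 × 36 / 24 = 1.2 dB.
Output = -1 − 1.2 = -2.2 dBu.

-2.2 dBu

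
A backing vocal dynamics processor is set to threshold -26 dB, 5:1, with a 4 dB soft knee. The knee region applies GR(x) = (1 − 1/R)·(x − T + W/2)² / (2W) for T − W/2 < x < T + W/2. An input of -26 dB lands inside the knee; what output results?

-26.4 dB

x − T + W/2 = -26 − (-26) + 2 = 2.
GR = (1 − 1/5) × 2² / 8 = 0.8 × 4 / 8 = 0.4 dB.
Output = -26 − 0.4 = -26.4 dB.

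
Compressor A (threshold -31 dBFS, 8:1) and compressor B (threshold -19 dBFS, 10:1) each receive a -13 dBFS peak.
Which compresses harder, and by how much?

A: GR = 18 − 18/8 = 15.75 dB.
B: GR = 6 − 6/10 = 5.4 dB.
Difference: 10.35 dB in favour of A.

A, by 10.35 dB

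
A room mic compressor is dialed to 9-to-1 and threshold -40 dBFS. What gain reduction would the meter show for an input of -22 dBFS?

16 dB

-22 dBFS exceeds the threshold by 18 dB.
A 9:1 ratio leaves 2 dB of that excess.
So the signal is attenuated by 18 − 2 = 16 dB.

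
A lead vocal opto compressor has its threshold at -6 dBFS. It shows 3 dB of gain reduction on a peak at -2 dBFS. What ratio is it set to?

Input overshoot = -2 − (-6) = 4 dB.
Output overshoot = 4 − 3 = 1 dB.
Ratio = input overshoot / output overshoot = 4 / 1 = 4.

4:1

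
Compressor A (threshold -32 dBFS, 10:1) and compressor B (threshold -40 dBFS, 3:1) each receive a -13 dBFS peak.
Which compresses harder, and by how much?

A: overshoot 19 dB → output overshoot 1.9 dB → GR 17.1 dB.
B: overshoot 27 dB → output overshoot 9 dB → GR 18 dB.
B applies 0.9 dB more gain reduction.

B, by 0.9 dB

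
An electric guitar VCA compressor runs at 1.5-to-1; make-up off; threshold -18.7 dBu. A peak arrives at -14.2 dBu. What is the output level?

The input is 4.5 dB above the -18.7 dBu threshold.
The 4.5 dB excess becomes 3 dB after 1.5:1 reduction.
So the level is -18.7 + 3 = -15.7 dBu.

-15.7 dBu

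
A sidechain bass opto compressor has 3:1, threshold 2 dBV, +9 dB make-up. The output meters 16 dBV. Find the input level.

Before make-up, the level was 16 − 9 = 7 dBV.
Post-compression overshoot = 7 − 2 = 5 dB.
Before 3:1 compression the overshoot was 5 × 3 = 15 dB, so input = 2 + 15 = 17 dBV.

17 dBV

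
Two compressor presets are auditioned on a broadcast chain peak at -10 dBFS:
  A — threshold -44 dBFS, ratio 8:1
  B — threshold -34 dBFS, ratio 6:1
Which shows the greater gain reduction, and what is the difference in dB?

A: 34 dB over, compressed to 4.25 dB over, so 29.75 dB of GR.
B: 24 dB over, compressed to 4 dB over, so 20 dB of GR.
Difference: 9.75 dB in favour of A.

A, by 9.75 dB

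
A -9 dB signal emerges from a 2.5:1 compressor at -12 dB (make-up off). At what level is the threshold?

Gain reduction = -9 − (-12) = 3 dB; output overshoot = GR / (R − 1) = 3 / 1.5 = 2 dB.
Threshold = output − output overshoot = -12 − 2 = -14 dB.

-14 dB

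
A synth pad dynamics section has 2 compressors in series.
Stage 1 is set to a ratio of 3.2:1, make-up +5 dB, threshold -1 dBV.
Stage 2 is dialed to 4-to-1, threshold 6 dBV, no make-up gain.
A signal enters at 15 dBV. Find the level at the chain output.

Stage 1: 16 dB above -1 dBV, reduced 3.2:1 to 5 dB above → 4 dBV; +5 dB make-up → 9 dBV.
Stage 2: 3 dB above 6 dBV, reduced 4:1 to 0.75 dB above → 6.75 dBV.

6.75 dBV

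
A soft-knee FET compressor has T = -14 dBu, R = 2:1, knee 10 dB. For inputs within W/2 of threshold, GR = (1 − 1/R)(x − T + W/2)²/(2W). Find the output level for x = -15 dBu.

-15.4 dBu

x − T + W/2 = -15 − (-14) + 5 = 4.
GR = (1 − 1/2) × 4² / 20 = 0.5 × 16 / 20 = 0.4 dB.
Output = -15 − 0.4 = -15.4 dBu.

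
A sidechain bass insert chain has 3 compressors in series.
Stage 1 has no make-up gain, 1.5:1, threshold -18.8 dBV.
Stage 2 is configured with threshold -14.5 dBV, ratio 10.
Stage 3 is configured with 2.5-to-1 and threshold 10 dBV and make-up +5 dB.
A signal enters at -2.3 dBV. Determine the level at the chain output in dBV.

-8.83 dBV

Stage 1: overshoot 16.5 dB → 16.5/1.5 = 11 dB → -7.8 dBV.
Stage 2: -7.8 dBV is 6.7 dB over -14.5 dBV; at 10:1 that becomes 0.67 dB over, giving -13.83 dBV.
Stage 3: -13.83 dBV is at or below the 10 dBV threshold — no compression; make-up brings it to -8.83 dBV.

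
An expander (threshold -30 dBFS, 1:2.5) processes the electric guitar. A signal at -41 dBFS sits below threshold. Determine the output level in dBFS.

Below threshold, a 1:2.5 expander applies gain = (2.5−1)×(T − x) of attenuation.
(2.5−1) × 11 = 16.5 dB, so output = -41 − 16.5 = -57.5 dBFS.

-57.5 dBFS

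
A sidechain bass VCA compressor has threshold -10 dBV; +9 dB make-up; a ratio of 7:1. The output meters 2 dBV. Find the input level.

Stripping the +9 dB make-up gives -7 dBV at the gain stage.
The compressed level sits -7 − (-10) = 3 dB over threshold.
Before 7:1 compression the overshoot was 3 × 7 = 21 dB, so input = -10 + 21 = 11 dBV.

11 dBV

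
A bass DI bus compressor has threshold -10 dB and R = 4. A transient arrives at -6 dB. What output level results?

-6 dB sits 4 dB over threshold.
4:1 compression reduces that to 4/4 = 1 dB over.
So the level is -10 + 1 = -9 dB.

-9 dB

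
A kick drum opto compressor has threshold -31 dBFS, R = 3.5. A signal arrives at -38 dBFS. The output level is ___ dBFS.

-38 dBFS

-38 dBFS is 7 dB below the -31 dBFS threshold, so no gain reduction is applied.
Output = input = -38 dBFS.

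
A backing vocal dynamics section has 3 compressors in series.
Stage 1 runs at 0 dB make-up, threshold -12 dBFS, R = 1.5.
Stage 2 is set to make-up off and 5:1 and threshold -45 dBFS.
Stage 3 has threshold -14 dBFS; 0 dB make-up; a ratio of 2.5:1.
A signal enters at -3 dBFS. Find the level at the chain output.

Stage 1: overshoot 9 dB → 9/1.5 = 6 dB → -6 dBFS.
Stage 2: 39 dB above -45 dBFS, reduced 5:1 to 7.8 dB above → -37.2 dBFS.
Stage 3: -37.2 dBFS ≤ -14 dBFS, so stage 3 doesn't engage; output -37.2 dBFS.

-37.2 dBFS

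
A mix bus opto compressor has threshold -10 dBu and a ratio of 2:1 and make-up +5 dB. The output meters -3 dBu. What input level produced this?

-6 dBu

Stripping the +5 dB make-up gives -8 dBu at the gain stage.
The compressed level sits -8 − (-10) = 2 dB over threshold.
Before 2:1 compression the overshoot was 2 × 2 = 4 dB, so input = -10 + 4 = -6 dBu.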